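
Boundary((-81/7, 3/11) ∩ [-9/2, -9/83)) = {-9/2, -9/83}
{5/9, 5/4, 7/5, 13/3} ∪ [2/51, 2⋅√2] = [2/51, 2⋅√2] ∪ {13/3}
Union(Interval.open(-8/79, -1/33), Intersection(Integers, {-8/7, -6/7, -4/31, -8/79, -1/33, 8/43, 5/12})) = Interval.open(-8/79, -1/33)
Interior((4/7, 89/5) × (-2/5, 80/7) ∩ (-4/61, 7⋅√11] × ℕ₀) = ∅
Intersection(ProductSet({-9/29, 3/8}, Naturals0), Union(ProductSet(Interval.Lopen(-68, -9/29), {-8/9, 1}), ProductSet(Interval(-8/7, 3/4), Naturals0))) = ProductSet({-9/29, 3/8}, Naturals0)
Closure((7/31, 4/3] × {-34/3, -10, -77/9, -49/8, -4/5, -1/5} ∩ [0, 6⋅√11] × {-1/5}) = [7/31, 4/3] × {-1/5}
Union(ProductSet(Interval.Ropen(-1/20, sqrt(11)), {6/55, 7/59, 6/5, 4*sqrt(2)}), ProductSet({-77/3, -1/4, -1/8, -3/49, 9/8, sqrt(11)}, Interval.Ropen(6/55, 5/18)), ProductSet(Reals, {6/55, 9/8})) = Union(ProductSet({-77/3, -1/4, -1/8, -3/49, 9/8, sqrt(11)}, Interval.Ropen(6/55, 5/18)), ProductSet(Interval.Ropen(-1/20, sqrt(11)), {6/55, 7/59, 6/5, 4*sqrt(2)}), ProductSet(Reals, {6/55, 9/8}))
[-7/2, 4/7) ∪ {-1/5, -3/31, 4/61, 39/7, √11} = [-7/2, 4/7) ∪ {39/7, √11}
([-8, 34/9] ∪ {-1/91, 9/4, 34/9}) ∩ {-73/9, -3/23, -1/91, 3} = {-3/23, -1/91, 3}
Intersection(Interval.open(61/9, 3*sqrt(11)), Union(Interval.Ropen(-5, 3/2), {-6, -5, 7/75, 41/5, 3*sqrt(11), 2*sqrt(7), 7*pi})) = {41/5}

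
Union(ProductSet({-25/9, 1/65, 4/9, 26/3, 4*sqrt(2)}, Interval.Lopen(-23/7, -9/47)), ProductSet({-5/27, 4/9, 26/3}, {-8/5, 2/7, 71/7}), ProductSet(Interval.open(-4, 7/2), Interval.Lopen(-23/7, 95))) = Union(ProductSet({-5/27, 4/9, 26/3}, {-8/5, 2/7, 71/7}), ProductSet({-25/9, 1/65, 4/9, 26/3, 4*sqrt(2)}, Interval.Lopen(-23/7, -9/47)), ProductSet(Interval.open(-4, 7/2), Interval.Lopen(-23/7, 95)))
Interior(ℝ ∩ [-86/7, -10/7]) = (-86/7, -10/7)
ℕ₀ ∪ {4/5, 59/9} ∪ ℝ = ℝ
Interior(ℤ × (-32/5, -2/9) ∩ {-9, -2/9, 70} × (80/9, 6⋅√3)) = ∅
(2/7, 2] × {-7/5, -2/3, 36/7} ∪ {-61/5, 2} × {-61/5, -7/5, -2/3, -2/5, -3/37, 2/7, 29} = ((2/7, 2] × {-7/5, -2/3, 36/7}) ∪ ({-61/5, 2} × {-61/5, -7/5, -2/3, -2/5, -3/37, 2/7, 29})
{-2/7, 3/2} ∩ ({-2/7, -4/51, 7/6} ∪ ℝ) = {-2/7, 3/2}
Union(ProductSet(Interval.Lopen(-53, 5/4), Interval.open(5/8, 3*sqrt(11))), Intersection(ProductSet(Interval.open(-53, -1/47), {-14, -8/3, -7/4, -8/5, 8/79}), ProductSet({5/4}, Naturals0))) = ProductSet(Interval.Lopen(-53, 5/4), Interval.open(5/8, 3*sqrt(11)))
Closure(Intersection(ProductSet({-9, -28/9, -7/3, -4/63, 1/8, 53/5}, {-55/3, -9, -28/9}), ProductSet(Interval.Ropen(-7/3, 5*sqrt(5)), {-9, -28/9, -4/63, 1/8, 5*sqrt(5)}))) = ProductSet({-7/3, -4/63, 1/8, 53/5}, {-9, -28/9})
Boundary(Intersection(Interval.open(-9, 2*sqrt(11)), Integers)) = Range(-8, 7, 1)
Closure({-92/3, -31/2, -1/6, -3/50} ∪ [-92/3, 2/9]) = [-92/3, 2/9]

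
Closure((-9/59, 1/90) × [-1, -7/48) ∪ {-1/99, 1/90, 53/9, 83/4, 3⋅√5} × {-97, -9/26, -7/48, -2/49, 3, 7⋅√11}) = ({-9/59, 1/90} × [-1, -7/48]) ∪ ([-9/59, 1/90] × {-1, -7/48}) ∪ ((-9/59, 1/90) × [-1, -7/48)) ∪ ({-1/99, 1/90, 53/9, 83/4, 3⋅√5} × {-97, -9/26, -7/48, -2/49, 3, 7⋅√11})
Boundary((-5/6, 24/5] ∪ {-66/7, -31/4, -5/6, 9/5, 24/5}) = {-66/7, -31/4, -5/6, 24/5}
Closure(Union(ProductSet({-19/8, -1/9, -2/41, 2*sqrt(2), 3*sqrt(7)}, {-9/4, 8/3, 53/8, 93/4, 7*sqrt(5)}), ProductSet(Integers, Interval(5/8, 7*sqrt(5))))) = Union(ProductSet({-19/8, -1/9, -2/41, 2*sqrt(2), 3*sqrt(7)}, {-9/4, 8/3, 53/8, 93/4, 7*sqrt(5)}), ProductSet(Integers, Interval(5/8, 7*sqrt(5))))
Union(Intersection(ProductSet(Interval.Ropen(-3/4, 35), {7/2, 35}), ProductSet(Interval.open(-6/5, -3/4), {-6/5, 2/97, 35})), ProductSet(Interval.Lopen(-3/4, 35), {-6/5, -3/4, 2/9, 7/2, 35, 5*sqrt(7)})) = ProductSet(Interval.Lopen(-3/4, 35), {-6/5, -3/4, 2/9, 7/2, 35, 5*sqrt(7)})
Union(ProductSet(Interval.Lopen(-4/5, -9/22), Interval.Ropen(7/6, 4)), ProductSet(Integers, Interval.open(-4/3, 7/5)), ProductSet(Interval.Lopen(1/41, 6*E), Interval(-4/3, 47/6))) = Union(ProductSet(Integers, Interval.open(-4/3, 7/5)), ProductSet(Interval.Lopen(-4/5, -9/22), Interval.Ropen(7/6, 4)), ProductSet(Interval.Lopen(1/41, 6*E), Interval(-4/3, 47/6)))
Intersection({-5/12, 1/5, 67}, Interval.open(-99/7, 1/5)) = {-5/12}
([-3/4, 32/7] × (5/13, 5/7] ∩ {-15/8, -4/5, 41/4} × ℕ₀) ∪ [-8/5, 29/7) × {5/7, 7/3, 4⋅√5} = [-8/5, 29/7) × {5/7, 7/3, 4⋅√5}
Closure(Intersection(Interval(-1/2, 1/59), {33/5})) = EmptySet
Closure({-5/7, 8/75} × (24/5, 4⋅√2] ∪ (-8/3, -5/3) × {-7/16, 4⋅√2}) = ({-5/7, 8/75} × [24/5, 4⋅√2]) ∪ ([-8/3, -5/3] × {-7/16, 4⋅√2})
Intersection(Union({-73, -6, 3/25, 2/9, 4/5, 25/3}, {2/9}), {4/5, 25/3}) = {4/5, 25/3}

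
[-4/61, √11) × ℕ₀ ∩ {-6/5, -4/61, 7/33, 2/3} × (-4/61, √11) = {-4/61, 7/33, 2/3} × {0, 1, 2, 3}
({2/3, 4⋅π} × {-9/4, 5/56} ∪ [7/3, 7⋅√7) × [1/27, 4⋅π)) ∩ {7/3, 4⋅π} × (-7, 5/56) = ({4⋅π} × {-9/4}) ∪ ({7/3, 4⋅π} × [1/27, 5/56))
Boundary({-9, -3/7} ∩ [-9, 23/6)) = {-9, -3/7}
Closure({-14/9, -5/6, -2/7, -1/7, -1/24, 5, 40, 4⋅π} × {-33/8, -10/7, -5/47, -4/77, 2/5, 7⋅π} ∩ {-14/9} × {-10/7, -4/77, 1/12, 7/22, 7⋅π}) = {-14/9} × {-10/7, -4/77, 7⋅π}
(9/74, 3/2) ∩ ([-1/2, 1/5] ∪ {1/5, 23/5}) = (9/74, 1/5]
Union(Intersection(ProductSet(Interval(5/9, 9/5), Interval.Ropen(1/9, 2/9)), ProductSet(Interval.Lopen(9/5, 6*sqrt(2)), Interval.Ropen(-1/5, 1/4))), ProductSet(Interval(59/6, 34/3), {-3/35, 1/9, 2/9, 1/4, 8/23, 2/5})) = ProductSet(Interval(59/6, 34/3), {-3/35, 1/9, 2/9, 1/4, 8/23, 2/5})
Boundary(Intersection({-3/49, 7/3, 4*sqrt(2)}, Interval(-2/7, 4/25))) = {-3/49}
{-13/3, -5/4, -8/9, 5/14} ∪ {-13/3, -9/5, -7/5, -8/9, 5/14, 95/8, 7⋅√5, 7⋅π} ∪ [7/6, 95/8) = {-13/3, -9/5, -7/5, -5/4, -8/9, 5/14, 7⋅√5, 7⋅π} ∪ [7/6, 95/8]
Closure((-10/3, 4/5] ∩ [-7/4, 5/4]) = [-7/4, 4/5]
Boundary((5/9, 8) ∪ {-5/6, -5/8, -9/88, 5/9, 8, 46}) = {-5/6, -5/8, -9/88, 5/9, 8, 46}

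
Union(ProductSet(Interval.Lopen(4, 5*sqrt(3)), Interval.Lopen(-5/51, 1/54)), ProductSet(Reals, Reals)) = ProductSet(Reals, Reals)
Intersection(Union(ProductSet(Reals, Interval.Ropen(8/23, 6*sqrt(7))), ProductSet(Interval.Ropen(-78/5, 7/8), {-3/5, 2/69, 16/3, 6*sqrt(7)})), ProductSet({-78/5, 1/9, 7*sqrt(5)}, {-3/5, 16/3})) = Union(ProductSet({-78/5, 1/9}, {-3/5, 16/3}), ProductSet({-78/5, 1/9, 7*sqrt(5)}, {16/3}))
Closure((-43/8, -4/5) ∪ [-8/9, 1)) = [-43/8, 1]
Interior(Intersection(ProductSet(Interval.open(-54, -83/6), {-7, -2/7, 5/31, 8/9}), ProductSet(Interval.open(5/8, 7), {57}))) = EmptySet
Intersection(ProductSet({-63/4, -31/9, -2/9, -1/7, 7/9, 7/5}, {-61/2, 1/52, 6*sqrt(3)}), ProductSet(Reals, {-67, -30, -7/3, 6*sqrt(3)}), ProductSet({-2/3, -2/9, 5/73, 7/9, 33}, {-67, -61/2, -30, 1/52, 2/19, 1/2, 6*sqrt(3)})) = ProductSet({-2/9, 7/9}, {6*sqrt(3)})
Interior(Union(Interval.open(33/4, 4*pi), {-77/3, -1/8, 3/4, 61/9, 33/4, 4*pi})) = Interval.open(33/4, 4*pi)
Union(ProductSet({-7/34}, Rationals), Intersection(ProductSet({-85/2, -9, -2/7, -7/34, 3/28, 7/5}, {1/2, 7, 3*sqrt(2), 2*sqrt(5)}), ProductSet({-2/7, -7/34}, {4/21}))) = ProductSet({-7/34}, Rationals)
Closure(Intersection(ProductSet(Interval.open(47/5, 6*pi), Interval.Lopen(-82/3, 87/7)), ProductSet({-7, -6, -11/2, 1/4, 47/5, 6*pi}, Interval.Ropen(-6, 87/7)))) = EmptySet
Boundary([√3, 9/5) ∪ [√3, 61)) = {61, √3}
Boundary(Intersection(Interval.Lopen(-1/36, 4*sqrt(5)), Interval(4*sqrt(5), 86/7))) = {4*sqrt(5)}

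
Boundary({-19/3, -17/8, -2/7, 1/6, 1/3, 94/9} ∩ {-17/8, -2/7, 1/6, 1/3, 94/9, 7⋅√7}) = {-17/8, -2/7, 1/6, 1/3, 94/9}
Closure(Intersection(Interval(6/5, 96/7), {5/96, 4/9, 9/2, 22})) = {9/2}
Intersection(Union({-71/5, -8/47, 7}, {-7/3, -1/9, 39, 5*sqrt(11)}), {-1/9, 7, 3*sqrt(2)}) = {-1/9, 7}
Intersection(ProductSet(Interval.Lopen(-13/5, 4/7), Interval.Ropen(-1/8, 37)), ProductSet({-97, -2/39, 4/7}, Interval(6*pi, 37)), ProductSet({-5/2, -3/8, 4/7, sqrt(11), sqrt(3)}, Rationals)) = ProductSet({4/7}, Intersection(Interval.Ropen(6*pi, 37), Rationals))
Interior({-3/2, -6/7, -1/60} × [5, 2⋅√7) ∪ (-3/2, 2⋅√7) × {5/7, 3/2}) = ∅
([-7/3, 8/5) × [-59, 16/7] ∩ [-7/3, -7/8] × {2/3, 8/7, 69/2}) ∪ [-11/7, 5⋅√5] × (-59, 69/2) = ([-7/3, -7/8] × {2/3, 8/7}) ∪ ([-11/7, 5⋅√5] × (-59, 69/2))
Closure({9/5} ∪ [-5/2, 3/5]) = [-5/2, 3/5] ∪ {9/5}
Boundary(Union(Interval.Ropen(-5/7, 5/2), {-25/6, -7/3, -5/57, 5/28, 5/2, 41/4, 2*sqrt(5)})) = {-25/6, -7/3, -5/7, 5/2, 41/4, 2*sqrt(5)}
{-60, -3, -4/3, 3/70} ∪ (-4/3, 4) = {-60, -3} ∪ [-4/3, 4)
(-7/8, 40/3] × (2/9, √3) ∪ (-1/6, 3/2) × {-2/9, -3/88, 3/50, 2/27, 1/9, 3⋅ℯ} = ((-7/8, 40/3] × (2/9, √3)) ∪ ((-1/6, 3/2) × {-2/9, -3/88, 3/50, 2/27, 1/9, 3⋅ℯ})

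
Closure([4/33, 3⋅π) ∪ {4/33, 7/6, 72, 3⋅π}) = [4/33, 3⋅π] ∪ {72}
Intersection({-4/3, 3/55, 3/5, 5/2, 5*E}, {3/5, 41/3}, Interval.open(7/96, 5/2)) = {3/5}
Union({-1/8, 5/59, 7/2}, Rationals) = Rationals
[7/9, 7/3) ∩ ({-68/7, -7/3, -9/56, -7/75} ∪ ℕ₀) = {1, 2}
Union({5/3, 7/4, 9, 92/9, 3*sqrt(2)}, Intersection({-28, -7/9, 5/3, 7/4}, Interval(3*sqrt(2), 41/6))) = {5/3, 7/4, 9, 92/9, 3*sqrt(2)}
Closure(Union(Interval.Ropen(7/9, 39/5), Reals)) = Interval(-oo, oo)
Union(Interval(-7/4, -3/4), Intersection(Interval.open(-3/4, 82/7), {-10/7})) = Interval(-7/4, -3/4)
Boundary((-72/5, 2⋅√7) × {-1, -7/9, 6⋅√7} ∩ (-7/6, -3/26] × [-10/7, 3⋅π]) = [-7/6, -3/26] × {-1, -7/9}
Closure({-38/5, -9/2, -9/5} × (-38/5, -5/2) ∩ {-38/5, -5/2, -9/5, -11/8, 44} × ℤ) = {-38/5, -9/5} × {-7, -6, …, -3}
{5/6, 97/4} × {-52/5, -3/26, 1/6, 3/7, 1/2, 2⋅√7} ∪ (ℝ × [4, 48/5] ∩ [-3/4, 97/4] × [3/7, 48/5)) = ([-3/4, 97/4] × [4, 48/5)) ∪ ({5/6, 97/4} × {-52/5, -3/26, 1/6, 3/7, 1/2, 2⋅√7})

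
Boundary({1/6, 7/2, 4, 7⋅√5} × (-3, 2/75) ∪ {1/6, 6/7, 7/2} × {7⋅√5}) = ({1/6, 6/7, 7/2} × {7⋅√5}) ∪ ({1/6, 7/2, 4, 7⋅√5} × [-3, 2/75])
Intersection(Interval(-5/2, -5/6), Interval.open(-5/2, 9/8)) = Interval.Lopen(-5/2, -5/6)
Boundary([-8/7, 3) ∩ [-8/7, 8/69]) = {-8/7, 8/69}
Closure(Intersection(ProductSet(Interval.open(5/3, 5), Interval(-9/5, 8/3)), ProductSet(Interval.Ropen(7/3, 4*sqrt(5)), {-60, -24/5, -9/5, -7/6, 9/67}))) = ProductSet(Interval(7/3, 5), {-9/5, -7/6, 9/67})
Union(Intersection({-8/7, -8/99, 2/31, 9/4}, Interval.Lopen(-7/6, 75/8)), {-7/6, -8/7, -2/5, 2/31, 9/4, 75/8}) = {-7/6, -8/7, -2/5, -8/99, 2/31, 9/4, 75/8}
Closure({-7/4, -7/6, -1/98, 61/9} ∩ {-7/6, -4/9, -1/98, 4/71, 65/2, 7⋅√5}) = {-7/6, -1/98}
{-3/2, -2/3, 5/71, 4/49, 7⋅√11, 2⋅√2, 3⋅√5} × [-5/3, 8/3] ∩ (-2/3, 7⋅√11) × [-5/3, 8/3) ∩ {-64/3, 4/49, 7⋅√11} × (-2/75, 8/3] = {4/49} × (-2/75, 8/3)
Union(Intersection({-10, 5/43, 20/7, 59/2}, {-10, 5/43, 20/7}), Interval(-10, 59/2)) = Interval(-10, 59/2)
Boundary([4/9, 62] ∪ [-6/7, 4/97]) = {-6/7, 4/97, 4/9, 62}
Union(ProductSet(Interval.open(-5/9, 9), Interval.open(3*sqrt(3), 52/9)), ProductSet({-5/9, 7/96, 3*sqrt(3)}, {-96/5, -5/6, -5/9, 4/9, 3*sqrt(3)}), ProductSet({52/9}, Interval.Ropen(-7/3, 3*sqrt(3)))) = Union(ProductSet({52/9}, Interval.Ropen(-7/3, 3*sqrt(3))), ProductSet({-5/9, 7/96, 3*sqrt(3)}, {-96/5, -5/6, -5/9, 4/9, 3*sqrt(3)}), ProductSet(Interval.open(-5/9, 9), Interval.open(3*sqrt(3), 52/9)))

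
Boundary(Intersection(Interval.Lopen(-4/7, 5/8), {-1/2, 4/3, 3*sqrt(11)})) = {-1/2}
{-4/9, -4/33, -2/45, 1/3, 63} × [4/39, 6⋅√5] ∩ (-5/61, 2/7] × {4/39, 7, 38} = {-2/45} × {4/39, 7}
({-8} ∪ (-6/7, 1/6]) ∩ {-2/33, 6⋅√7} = {-2/33}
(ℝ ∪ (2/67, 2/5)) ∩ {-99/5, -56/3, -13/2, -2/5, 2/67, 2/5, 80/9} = {-99/5, -56/3, -13/2, -2/5, 2/67, 2/5, 80/9}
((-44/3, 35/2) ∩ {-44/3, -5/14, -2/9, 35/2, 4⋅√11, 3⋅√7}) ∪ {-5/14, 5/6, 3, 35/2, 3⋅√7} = {-5/14, -2/9, 5/6, 3, 35/2, 4⋅√11, 3⋅√7}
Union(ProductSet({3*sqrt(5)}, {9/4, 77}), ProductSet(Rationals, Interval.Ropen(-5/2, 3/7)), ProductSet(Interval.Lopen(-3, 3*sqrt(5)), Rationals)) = Union(ProductSet(Interval.Lopen(-3, 3*sqrt(5)), Rationals), ProductSet(Rationals, Interval.Ropen(-5/2, 3/7)))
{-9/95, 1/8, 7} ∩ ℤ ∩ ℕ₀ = {7}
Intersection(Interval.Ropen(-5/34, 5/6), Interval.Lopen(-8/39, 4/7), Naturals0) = Range(0, 1, 1)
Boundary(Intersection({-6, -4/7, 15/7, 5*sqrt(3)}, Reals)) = {-6, -4/7, 15/7, 5*sqrt(3)}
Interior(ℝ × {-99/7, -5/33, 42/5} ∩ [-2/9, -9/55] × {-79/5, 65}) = ∅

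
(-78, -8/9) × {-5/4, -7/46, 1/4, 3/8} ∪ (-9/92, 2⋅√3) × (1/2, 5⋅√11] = ((-78, -8/9) × {-5/4, -7/46, 1/4, 3/8}) ∪ ((-9/92, 2⋅√3) × (1/2, 5⋅√11])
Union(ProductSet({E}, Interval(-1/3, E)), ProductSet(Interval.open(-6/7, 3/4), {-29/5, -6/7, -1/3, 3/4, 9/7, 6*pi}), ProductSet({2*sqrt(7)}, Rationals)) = Union(ProductSet({2*sqrt(7)}, Rationals), ProductSet({E}, Interval(-1/3, E)), ProductSet(Interval.open(-6/7, 3/4), {-29/5, -6/7, -1/3, 3/4, 9/7, 6*pi}))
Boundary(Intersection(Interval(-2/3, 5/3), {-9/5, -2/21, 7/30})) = {-2/21, 7/30}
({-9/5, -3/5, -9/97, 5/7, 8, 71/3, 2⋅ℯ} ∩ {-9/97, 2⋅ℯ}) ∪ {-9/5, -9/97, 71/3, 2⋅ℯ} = {-9/5, -9/97, 71/3, 2⋅ℯ}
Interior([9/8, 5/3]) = (9/8, 5/3)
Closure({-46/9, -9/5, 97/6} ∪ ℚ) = ℝ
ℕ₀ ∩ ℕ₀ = ℕ₀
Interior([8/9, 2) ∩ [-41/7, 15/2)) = (8/9, 2)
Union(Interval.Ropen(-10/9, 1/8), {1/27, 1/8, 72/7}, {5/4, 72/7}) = Union({5/4, 72/7}, Interval(-10/9, 1/8))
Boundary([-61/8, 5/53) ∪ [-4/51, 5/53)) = {-61/8, 5/53}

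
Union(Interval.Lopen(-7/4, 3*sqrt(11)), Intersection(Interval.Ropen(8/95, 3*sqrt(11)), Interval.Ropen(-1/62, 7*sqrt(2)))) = Interval.Lopen(-7/4, 3*sqrt(11))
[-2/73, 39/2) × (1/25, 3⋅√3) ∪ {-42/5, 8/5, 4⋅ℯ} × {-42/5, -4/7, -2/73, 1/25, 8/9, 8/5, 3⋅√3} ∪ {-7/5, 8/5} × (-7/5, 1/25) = ({-7/5, 8/5} × (-7/5, 1/25)) ∪ ([-2/73, 39/2) × (1/25, 3⋅√3)) ∪ ({-42/5, 8/5, 4⋅ℯ} × {-42/5, -4/7, -2/73, 1/25, 8/9, 8/5, 3⋅√3})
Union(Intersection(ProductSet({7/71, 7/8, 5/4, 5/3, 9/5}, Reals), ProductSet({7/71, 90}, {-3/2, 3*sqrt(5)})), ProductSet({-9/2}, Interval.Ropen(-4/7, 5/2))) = Union(ProductSet({-9/2}, Interval.Ropen(-4/7, 5/2)), ProductSet({7/71}, {-3/2, 3*sqrt(5)}))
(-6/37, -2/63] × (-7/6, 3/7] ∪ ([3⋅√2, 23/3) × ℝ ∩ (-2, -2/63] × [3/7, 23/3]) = (-6/37, -2/63] × (-7/6, 3/7]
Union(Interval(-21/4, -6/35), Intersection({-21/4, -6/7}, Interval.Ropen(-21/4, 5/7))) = Interval(-21/4, -6/35)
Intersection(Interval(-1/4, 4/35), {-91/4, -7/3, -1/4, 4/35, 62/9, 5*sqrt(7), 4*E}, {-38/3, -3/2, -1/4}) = {-1/4}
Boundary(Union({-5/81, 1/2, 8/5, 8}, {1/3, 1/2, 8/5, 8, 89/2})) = {-5/81, 1/3, 1/2, 8/5, 8, 89/2}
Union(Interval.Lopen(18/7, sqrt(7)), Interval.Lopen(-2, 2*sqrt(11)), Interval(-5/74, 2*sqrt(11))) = Interval.Lopen(-2, 2*sqrt(11))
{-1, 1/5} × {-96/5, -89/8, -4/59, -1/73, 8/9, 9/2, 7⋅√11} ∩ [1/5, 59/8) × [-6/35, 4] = {1/5} × {-4/59, -1/73, 8/9}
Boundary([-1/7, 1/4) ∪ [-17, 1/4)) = {-17, 1/4}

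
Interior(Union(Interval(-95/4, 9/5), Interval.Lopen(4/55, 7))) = Interval.open(-95/4, 7)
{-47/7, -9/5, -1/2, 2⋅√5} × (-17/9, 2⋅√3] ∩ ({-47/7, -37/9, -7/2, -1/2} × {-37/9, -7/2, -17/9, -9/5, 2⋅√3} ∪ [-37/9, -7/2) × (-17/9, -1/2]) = {-47/7, -1/2} × {-9/5, 2⋅√3}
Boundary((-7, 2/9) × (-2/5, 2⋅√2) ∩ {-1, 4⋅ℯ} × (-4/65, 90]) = {-1} × [-4/65, 2⋅√2]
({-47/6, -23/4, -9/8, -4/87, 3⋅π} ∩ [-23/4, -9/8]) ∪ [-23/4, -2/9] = [-23/4, -2/9]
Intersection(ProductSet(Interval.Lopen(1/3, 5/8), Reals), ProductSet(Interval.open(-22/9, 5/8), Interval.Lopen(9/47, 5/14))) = ProductSet(Interval.open(1/3, 5/8), Interval.Lopen(9/47, 5/14))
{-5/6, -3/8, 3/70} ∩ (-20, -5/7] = {-5/6}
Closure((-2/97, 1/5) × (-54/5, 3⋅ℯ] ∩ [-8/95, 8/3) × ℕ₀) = [-2/97, 1/5] × {0, 1, …, 8}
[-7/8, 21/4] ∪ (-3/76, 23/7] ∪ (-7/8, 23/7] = [-7/8, 21/4]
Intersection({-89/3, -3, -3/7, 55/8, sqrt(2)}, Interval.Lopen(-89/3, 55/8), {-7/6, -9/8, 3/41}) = EmptySet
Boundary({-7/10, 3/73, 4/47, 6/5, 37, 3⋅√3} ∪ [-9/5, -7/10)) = {-9/5, -7/10, 3/73, 4/47, 6/5, 37, 3⋅√3}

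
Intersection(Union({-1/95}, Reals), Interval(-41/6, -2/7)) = Interval(-41/6, -2/7)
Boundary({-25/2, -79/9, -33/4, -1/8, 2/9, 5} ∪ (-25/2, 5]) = {-25/2, 5}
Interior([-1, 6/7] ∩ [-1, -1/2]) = (-1, -1/2)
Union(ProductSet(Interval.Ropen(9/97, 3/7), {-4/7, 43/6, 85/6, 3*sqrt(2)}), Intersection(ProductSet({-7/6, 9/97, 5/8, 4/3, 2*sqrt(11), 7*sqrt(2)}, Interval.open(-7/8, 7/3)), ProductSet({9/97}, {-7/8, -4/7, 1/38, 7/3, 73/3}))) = Union(ProductSet({9/97}, {-4/7, 1/38}), ProductSet(Interval.Ropen(9/97, 3/7), {-4/7, 43/6, 85/6, 3*sqrt(2)}))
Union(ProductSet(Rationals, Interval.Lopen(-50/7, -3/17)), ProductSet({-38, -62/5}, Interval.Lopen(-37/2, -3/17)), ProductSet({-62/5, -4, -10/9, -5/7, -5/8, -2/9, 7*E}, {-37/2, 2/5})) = Union(ProductSet({-38, -62/5}, Interval.Lopen(-37/2, -3/17)), ProductSet({-62/5, -4, -10/9, -5/7, -5/8, -2/9, 7*E}, {-37/2, 2/5}), ProductSet(Rationals, Interval.Lopen(-50/7, -3/17)))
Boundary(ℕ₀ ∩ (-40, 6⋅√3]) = {0, 1, …, 10}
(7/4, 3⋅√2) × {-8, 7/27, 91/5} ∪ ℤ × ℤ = (ℤ × ℤ) ∪ ((7/4, 3⋅√2) × {-8, 7/27, 91/5})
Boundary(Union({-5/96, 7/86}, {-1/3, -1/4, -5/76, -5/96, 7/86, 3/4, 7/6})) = {-1/3, -1/4, -5/76, -5/96, 7/86, 3/4, 7/6}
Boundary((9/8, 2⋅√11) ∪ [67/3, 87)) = {9/8, 67/3, 87, 2⋅√11}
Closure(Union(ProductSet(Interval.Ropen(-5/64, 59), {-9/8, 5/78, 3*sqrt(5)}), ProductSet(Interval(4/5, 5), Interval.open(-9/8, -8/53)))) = Union(ProductSet(Interval(-5/64, 59), {-9/8, 5/78, 3*sqrt(5)}), ProductSet(Interval(4/5, 5), Interval(-9/8, -8/53)))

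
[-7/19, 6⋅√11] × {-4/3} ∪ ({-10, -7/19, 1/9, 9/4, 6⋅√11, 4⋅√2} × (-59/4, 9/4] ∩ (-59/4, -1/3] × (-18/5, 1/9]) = ({-10, -7/19} × (-18/5, 1/9]) ∪ ([-7/19, 6⋅√11] × {-4/3})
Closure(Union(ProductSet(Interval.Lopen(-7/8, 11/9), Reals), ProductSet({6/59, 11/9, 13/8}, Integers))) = Union(ProductSet({6/59, 11/9, 13/8}, Integers), ProductSet(Interval(-7/8, 11/9), Reals))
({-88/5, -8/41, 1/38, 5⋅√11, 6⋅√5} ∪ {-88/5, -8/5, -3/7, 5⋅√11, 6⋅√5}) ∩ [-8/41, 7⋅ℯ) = {-8/41, 1/38, 5⋅√11, 6⋅√5}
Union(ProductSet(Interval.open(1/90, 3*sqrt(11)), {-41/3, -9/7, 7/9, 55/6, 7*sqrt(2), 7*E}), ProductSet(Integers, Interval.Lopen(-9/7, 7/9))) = Union(ProductSet(Integers, Interval.Lopen(-9/7, 7/9)), ProductSet(Interval.open(1/90, 3*sqrt(11)), {-41/3, -9/7, 7/9, 55/6, 7*sqrt(2), 7*E}))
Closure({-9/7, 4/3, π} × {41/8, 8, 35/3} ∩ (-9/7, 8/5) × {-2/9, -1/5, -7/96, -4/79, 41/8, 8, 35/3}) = {4/3} × {41/8, 8, 35/3}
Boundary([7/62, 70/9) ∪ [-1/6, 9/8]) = {-1/6, 70/9}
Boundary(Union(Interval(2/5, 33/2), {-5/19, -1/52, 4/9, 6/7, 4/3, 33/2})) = {-5/19, -1/52, 2/5, 33/2}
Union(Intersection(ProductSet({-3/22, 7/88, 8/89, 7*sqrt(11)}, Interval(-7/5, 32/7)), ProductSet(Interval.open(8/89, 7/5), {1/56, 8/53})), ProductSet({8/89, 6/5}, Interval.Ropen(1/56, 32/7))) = ProductSet({8/89, 6/5}, Interval.Ropen(1/56, 32/7))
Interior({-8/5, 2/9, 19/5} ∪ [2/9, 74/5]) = (2/9, 74/5)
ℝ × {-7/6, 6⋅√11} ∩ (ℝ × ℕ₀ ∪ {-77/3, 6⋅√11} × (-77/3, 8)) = {-77/3, 6⋅√11} × {-7/6}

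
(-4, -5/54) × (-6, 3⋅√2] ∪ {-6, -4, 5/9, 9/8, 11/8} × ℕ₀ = ({-6, -4, 5/9, 9/8, 11/8} × ℕ₀) ∪ ((-4, -5/54) × (-6, 3⋅√2])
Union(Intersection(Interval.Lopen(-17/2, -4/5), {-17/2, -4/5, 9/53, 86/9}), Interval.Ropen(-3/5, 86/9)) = Union({-4/5}, Interval.Ropen(-3/5, 86/9))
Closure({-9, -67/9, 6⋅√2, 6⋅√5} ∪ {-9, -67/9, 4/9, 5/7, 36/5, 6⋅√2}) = {-9, -67/9, 4/9, 5/7, 36/5, 6⋅√2, 6⋅√5}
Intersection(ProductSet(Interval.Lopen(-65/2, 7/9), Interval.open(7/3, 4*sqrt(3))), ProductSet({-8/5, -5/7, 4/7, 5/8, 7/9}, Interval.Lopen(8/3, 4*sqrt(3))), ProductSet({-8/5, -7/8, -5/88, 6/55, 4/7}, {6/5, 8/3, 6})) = ProductSet({-8/5, 4/7}, {6})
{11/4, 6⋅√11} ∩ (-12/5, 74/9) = {11/4}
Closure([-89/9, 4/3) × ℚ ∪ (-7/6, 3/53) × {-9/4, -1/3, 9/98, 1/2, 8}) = [-89/9, 4/3] × ℝ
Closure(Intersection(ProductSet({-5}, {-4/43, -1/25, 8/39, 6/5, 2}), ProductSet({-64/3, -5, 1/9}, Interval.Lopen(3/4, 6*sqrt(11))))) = ProductSet({-5}, {6/5, 2})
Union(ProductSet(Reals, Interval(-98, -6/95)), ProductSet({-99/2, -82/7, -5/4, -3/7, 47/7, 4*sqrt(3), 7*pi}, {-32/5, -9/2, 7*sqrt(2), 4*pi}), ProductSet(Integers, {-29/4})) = Union(ProductSet({-99/2, -82/7, -5/4, -3/7, 47/7, 4*sqrt(3), 7*pi}, {-32/5, -9/2, 7*sqrt(2), 4*pi}), ProductSet(Reals, Interval(-98, -6/95)))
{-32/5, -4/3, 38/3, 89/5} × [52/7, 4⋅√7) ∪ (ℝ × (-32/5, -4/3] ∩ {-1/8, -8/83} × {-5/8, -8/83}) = {-32/5, -4/3, 38/3, 89/5} × [52/7, 4⋅√7)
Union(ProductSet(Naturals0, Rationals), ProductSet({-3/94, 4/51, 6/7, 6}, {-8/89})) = Union(ProductSet({-3/94, 4/51, 6/7, 6}, {-8/89}), ProductSet(Naturals0, Rationals))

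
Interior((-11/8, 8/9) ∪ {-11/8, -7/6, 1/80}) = (-11/8, 8/9)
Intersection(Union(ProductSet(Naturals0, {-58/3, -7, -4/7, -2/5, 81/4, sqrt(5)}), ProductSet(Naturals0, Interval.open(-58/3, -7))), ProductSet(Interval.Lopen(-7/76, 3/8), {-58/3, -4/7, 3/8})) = ProductSet(Range(0, 1, 1), {-58/3, -4/7})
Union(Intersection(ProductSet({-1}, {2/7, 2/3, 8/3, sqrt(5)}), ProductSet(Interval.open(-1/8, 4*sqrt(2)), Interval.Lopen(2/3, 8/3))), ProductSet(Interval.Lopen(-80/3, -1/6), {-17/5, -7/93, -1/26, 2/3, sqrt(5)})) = ProductSet(Interval.Lopen(-80/3, -1/6), {-17/5, -7/93, -1/26, 2/3, sqrt(5)})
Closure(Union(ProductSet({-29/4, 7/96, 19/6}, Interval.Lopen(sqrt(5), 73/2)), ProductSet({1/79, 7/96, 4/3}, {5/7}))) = Union(ProductSet({-29/4, 7/96, 19/6}, Interval(sqrt(5), 73/2)), ProductSet({1/79, 7/96, 4/3}, {5/7}))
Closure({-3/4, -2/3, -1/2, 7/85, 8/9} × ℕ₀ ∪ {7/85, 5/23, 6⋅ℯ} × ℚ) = ({7/85, 5/23, 6⋅ℯ} × ℝ) ∪ ({-3/4, -2/3, -1/2, 7/85, 8/9} × ℕ₀)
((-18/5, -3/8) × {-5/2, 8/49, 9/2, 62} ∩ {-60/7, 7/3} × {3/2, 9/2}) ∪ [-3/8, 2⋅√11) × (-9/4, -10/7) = [-3/8, 2⋅√11) × (-9/4, -10/7)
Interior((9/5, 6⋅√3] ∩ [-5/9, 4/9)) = ∅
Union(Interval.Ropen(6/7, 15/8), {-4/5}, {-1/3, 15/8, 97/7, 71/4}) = Union({-4/5, -1/3, 97/7, 71/4}, Interval(6/7, 15/8))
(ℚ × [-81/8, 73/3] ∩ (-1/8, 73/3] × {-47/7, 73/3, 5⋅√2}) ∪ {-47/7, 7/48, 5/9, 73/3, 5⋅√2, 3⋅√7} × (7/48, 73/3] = ((ℚ ∩ (-1/8, 73/3]) × {-47/7, 73/3, 5⋅√2}) ∪ ({-47/7, 7/48, 5/9, 73/3, 5⋅√2, 3⋅√7} × (7/48, 73/3])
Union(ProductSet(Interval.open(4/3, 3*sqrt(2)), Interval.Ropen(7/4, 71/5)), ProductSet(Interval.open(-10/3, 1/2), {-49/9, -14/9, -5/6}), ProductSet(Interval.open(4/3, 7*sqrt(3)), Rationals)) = Union(ProductSet(Interval.open(-10/3, 1/2), {-49/9, -14/9, -5/6}), ProductSet(Interval.open(4/3, 3*sqrt(2)), Interval.Ropen(7/4, 71/5)), ProductSet(Interval.open(4/3, 7*sqrt(3)), Rationals))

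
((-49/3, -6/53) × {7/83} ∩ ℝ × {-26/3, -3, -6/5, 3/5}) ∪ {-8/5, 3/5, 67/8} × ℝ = {-8/5, 3/5, 67/8} × ℝ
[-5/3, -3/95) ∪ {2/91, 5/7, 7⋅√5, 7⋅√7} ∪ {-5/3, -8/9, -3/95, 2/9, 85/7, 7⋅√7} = [-5/3, -3/95] ∪ {2/91, 2/9, 5/7, 85/7, 7⋅√5, 7⋅√7}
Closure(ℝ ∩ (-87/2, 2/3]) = [-87/2, 2/3]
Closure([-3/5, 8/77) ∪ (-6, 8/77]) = [-6, 8/77]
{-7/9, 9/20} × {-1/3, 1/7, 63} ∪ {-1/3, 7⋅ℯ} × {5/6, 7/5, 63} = ({-7/9, 9/20} × {-1/3, 1/7, 63}) ∪ ({-1/3, 7⋅ℯ} × {5/6, 7/5, 63})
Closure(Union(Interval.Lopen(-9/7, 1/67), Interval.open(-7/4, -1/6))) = Interval(-7/4, 1/67)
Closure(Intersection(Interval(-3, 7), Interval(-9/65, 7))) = Interval(-9/65, 7)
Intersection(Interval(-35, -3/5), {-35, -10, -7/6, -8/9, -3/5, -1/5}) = {-35, -10, -7/6, -8/9, -3/5}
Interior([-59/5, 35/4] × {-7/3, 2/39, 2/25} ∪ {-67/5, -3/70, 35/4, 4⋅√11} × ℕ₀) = ∅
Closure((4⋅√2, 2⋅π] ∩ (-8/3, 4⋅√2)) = ∅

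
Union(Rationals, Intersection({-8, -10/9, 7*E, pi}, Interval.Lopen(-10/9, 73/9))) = Union({pi}, Rationals)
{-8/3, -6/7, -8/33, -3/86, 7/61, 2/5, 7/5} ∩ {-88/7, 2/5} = {2/5}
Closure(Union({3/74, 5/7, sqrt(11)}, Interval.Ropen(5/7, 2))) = Union({3/74, sqrt(11)}, Interval(5/7, 2))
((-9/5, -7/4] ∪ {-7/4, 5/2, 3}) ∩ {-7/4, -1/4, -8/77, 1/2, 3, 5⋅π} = {-7/4, 3}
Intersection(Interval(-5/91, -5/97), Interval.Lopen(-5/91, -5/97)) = Interval.Lopen(-5/91, -5/97)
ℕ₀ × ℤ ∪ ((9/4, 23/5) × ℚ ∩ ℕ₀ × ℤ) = (ℕ₀ ∪ {3, 4}) × ℤ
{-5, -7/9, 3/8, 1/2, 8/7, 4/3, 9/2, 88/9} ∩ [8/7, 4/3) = {8/7}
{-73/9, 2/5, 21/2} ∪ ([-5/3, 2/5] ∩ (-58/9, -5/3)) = {-73/9, 2/5, 21/2}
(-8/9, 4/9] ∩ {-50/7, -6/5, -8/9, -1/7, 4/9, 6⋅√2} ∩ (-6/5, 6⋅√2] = {-1/7, 4/9}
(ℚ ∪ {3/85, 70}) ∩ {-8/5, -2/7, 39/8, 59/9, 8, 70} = {-8/5, -2/7, 39/8, 59/9, 8, 70}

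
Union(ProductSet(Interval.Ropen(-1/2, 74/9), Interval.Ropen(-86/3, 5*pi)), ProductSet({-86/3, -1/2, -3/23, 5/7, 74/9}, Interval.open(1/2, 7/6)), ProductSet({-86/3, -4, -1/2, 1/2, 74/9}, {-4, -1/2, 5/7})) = Union(ProductSet({-86/3, -4, -1/2, 1/2, 74/9}, {-4, -1/2, 5/7}), ProductSet({-86/3, -1/2, -3/23, 5/7, 74/9}, Interval.open(1/2, 7/6)), ProductSet(Interval.Ropen(-1/2, 74/9), Interval.Ropen(-86/3, 5*pi)))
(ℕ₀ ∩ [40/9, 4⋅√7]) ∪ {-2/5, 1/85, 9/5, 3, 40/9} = {-2/5, 1/85, 9/5, 3, 40/9} ∪ {5, 6, …, 10}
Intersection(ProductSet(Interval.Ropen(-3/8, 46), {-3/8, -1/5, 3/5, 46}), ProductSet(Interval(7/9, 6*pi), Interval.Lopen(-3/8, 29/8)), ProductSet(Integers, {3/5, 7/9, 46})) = ProductSet(Range(1, 19, 1), {3/5})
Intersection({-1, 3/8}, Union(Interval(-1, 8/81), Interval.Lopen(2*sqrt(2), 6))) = {-1}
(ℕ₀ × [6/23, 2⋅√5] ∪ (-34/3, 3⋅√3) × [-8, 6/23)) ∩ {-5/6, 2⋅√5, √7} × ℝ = {-5/6, 2⋅√5, √7} × [-8, 6/23)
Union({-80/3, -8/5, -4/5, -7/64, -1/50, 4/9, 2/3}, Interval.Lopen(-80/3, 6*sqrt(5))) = Interval(-80/3, 6*sqrt(5))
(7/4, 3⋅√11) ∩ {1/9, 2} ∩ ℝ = {2}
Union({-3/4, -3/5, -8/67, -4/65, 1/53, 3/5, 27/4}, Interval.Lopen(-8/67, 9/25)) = Union({-3/4, -3/5, 3/5, 27/4}, Interval(-8/67, 9/25))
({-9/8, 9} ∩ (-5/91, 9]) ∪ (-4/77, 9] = (-4/77, 9]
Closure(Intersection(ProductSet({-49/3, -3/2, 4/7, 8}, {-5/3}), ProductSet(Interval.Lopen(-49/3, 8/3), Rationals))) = ProductSet({-3/2, 4/7}, {-5/3})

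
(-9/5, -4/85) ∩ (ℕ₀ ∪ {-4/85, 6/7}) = ∅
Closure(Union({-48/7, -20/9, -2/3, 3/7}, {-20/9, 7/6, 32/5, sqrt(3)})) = {-48/7, -20/9, -2/3, 3/7, 7/6, 32/5, sqrt(3)}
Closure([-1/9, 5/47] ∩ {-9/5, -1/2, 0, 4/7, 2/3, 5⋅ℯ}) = {0}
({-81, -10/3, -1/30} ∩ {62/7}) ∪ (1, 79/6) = (1, 79/6)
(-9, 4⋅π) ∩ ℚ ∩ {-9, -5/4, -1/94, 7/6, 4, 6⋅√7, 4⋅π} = {-5/4, -1/94, 7/6, 4}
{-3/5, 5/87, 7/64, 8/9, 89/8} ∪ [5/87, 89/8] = {-3/5} ∪ [5/87, 89/8]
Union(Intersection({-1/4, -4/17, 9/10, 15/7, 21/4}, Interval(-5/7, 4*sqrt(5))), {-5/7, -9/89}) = {-5/7, -1/4, -4/17, -9/89, 9/10, 15/7, 21/4}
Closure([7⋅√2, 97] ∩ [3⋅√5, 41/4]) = [7⋅√2, 41/4]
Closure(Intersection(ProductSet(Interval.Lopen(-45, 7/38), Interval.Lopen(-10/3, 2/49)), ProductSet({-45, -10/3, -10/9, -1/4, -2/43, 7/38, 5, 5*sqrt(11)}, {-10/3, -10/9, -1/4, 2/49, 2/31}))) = ProductSet({-10/3, -10/9, -1/4, -2/43, 7/38}, {-10/9, -1/4, 2/49})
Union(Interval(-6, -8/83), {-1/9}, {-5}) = Interval(-6, -8/83)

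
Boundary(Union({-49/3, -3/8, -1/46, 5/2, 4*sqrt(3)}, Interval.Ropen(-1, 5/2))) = {-49/3, -1, 5/2, 4*sqrt(3)}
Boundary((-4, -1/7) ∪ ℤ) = {-1/7} ∪ (ℤ \ (-4, -1/7))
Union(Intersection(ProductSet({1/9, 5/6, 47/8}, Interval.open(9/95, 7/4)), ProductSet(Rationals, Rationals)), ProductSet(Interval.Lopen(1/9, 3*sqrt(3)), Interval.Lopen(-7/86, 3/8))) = Union(ProductSet({1/9, 5/6, 47/8}, Intersection(Interval.open(9/95, 7/4), Rationals)), ProductSet(Interval.Lopen(1/9, 3*sqrt(3)), Interval.Lopen(-7/86, 3/8)))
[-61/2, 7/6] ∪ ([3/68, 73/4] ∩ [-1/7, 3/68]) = [-61/2, 7/6]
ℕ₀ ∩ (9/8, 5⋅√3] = {2, 3, …, 8}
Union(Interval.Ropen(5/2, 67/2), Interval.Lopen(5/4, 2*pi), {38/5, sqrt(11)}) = Interval.open(5/4, 67/2)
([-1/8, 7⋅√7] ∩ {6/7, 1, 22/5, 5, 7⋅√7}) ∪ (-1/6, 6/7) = (-1/6, 6/7] ∪ {1, 22/5, 5, 7⋅√7}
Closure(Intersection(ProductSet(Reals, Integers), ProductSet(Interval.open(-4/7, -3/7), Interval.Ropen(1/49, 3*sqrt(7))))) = ProductSet(Interval(-4/7, -3/7), Range(1, 8, 1))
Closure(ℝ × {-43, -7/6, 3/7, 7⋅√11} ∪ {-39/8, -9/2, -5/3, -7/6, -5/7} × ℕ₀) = ({-39/8, -9/2, -5/3, -7/6, -5/7} × ℕ₀) ∪ (ℝ × {-43, -7/6, 3/7, 7⋅√11})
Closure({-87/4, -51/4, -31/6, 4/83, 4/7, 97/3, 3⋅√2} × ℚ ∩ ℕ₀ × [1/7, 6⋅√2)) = ∅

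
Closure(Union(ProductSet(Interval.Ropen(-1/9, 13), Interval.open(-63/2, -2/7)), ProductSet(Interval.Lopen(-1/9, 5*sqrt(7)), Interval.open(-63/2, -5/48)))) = Union(ProductSet({-1/9, 5*sqrt(7)}, Interval(-63/2, -5/48)), ProductSet(Interval.Ropen(-1/9, 13), Interval.open(-63/2, -2/7)), ProductSet(Interval(-1/9, 5*sqrt(7)), {-63/2, -5/48}), ProductSet(Interval.Lopen(-1/9, 5*sqrt(7)), Interval.open(-63/2, -5/48)))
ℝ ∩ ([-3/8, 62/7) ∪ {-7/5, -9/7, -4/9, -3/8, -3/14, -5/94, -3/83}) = {-7/5, -9/7, -4/9} ∪ [-3/8, 62/7)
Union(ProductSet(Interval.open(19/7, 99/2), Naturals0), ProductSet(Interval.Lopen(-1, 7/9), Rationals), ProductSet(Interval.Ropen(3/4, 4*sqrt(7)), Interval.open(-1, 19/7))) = Union(ProductSet(Interval.Lopen(-1, 7/9), Rationals), ProductSet(Interval.Ropen(3/4, 4*sqrt(7)), Interval.open(-1, 19/7)), ProductSet(Interval.open(19/7, 99/2), Naturals0))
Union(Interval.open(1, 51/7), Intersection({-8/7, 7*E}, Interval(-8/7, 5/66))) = Union({-8/7}, Interval.open(1, 51/7))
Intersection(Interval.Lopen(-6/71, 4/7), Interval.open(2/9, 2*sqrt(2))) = Interval.Lopen(2/9, 4/7)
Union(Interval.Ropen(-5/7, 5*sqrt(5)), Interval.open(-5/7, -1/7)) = Interval.Ropen(-5/7, 5*sqrt(5))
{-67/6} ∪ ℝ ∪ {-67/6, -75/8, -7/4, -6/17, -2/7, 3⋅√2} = ℝ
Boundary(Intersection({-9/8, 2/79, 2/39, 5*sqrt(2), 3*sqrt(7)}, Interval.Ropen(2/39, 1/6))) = {2/39}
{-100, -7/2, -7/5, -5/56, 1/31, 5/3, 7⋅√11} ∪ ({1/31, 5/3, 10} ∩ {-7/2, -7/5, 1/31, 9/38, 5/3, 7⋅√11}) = {-100, -7/2, -7/5, -5/56, 1/31, 5/3, 7⋅√11}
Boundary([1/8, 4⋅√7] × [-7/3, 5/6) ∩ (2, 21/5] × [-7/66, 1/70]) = ({2, 21/5} × [-7/66, 1/70]) ∪ ([2, 21/5] × {-7/66, 1/70})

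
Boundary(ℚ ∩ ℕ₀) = ℕ₀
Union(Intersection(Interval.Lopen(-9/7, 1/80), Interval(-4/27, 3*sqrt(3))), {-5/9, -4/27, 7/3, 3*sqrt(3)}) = Union({-5/9, 7/3, 3*sqrt(3)}, Interval(-4/27, 1/80))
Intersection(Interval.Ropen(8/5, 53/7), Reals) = Interval.Ropen(8/5, 53/7)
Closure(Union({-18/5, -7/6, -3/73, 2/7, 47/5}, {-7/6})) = {-18/5, -7/6, -3/73, 2/7, 47/5}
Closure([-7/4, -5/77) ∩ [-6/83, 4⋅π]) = [-6/83, -5/77]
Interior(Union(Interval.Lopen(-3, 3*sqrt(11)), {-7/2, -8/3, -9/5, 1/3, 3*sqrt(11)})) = Interval.open(-3, 3*sqrt(11))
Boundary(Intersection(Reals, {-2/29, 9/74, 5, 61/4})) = {-2/29, 9/74, 5, 61/4}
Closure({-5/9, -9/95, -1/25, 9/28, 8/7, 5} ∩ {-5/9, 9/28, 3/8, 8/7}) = {-5/9, 9/28, 8/7}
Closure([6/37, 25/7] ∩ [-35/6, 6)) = [6/37, 25/7]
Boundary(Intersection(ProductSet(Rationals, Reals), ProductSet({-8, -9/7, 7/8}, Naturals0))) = ProductSet({-8, -9/7, 7/8}, Naturals0)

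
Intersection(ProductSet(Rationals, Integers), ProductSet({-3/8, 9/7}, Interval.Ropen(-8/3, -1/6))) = ProductSet({-3/8, 9/7}, Range(-2, 0, 1))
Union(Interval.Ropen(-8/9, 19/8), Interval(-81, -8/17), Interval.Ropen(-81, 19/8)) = Interval.Ropen(-81, 19/8)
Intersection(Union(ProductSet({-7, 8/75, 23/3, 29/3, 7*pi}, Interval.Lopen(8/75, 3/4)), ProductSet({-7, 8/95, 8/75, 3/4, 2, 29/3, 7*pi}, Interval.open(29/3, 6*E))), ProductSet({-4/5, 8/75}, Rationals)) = ProductSet({8/75}, Union(Intersection(Interval.Lopen(8/75, 3/4), Rationals), Intersection(Interval.open(29/3, 6*E), Rationals)))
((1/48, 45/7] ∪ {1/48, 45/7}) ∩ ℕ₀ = {1, 2, …, 6}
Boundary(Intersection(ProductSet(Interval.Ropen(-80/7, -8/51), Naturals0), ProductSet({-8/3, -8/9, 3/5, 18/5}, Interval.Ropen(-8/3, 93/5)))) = ProductSet({-8/3, -8/9}, Range(0, 19, 1))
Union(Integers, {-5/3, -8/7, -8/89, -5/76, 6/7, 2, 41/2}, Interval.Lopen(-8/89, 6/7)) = Union({-5/3, -8/7, 41/2}, Integers, Interval(-8/89, 6/7))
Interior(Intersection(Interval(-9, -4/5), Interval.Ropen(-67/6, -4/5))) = Interval.open(-9, -4/5)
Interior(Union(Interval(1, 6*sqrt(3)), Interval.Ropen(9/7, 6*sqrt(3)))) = Interval.open(1, 6*sqrt(3))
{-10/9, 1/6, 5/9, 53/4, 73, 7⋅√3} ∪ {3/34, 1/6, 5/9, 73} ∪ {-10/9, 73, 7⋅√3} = {-10/9, 3/34, 1/6, 5/9, 53/4, 73, 7⋅√3}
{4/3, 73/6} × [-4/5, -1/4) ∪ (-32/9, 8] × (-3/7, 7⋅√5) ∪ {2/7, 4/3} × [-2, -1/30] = ({2/7, 4/3} × [-2, -1/30]) ∪ ({4/3, 73/6} × [-4/5, -1/4)) ∪ ((-32/9, 8] × (-3/7, 7⋅√5))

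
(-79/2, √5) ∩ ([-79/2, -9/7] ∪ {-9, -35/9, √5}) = (-79/2, -9/7]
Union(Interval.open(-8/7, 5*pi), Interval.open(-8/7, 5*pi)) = Interval.open(-8/7, 5*pi)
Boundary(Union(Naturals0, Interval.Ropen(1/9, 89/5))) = Union(Complement(Naturals0, Interval.open(1/9, 89/5)), {1/9, 89/5})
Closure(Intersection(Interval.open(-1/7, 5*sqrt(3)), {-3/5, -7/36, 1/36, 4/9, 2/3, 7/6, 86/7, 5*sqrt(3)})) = {1/36, 4/9, 2/3, 7/6}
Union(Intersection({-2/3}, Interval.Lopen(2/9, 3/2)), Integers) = Integers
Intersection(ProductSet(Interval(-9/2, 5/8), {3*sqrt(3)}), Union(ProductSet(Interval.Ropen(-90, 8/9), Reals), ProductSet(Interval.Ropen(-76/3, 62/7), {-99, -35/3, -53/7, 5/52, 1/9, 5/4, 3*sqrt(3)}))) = ProductSet(Interval(-9/2, 5/8), {3*sqrt(3)})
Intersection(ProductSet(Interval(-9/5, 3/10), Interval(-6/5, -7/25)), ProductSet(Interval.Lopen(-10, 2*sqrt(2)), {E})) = EmptySet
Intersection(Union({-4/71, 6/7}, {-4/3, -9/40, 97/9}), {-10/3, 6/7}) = {6/7}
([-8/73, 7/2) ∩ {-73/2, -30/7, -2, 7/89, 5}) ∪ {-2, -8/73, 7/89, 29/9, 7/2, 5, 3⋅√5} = {-2, -8/73, 7/89, 29/9, 7/2, 5, 3⋅√5}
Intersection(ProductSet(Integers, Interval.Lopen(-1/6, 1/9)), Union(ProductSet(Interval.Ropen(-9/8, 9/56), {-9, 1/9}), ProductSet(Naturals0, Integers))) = Union(ProductSet(Naturals0, Range(0, 1, 1)), ProductSet(Range(-1, 1, 1), {1/9}))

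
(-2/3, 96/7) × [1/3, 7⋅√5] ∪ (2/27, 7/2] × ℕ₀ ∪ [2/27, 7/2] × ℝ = ([2/27, 7/2] × ℝ) ∪ ((-2/3, 96/7) × [1/3, 7⋅√5])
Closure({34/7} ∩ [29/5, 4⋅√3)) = ∅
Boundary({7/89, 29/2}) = {7/89, 29/2}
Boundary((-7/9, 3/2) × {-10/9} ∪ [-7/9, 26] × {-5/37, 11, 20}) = ([-7/9, 3/2] × {-10/9}) ∪ ([-7/9, 26] × {-5/37, 11, 20})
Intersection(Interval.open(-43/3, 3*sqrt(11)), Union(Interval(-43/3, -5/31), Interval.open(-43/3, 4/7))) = Interval.open(-43/3, 4/7)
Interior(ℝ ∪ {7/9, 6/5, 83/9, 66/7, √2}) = ℝ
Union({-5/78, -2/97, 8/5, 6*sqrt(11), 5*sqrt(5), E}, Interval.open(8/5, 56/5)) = Union({-5/78, -2/97, 6*sqrt(11)}, Interval.Ropen(8/5, 56/5))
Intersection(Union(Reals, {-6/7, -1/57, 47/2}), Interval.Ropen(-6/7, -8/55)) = Interval.Ropen(-6/7, -8/55)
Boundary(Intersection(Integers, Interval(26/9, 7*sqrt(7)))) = Range(3, 19, 1)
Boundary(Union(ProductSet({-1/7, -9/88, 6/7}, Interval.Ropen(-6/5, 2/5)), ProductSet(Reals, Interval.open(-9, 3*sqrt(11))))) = ProductSet(Reals, {-9, 3*sqrt(11)})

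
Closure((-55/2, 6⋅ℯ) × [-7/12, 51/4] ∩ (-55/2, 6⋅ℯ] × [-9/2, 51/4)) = ({-55/2, 6⋅ℯ} × [-7/12, 51/4]) ∪ ([-55/2, 6⋅ℯ] × {-7/12, 51/4}) ∪ ((-55/2, 6⋅ℯ) × [-7/12, 51/4))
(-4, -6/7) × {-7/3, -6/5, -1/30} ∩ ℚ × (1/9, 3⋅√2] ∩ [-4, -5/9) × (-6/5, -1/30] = ∅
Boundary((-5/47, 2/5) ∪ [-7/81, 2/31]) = {-5/47, 2/5}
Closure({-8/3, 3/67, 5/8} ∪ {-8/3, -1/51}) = {-8/3, -1/51, 3/67, 5/8}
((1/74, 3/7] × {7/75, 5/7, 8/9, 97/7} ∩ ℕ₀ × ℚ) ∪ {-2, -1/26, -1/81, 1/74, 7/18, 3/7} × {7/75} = {-2, -1/26, -1/81, 1/74, 7/18, 3/7} × {7/75}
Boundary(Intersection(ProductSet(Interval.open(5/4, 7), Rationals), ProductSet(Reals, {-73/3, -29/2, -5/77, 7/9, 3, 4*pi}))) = ProductSet(Interval(5/4, 7), {-73/3, -29/2, -5/77, 7/9, 3})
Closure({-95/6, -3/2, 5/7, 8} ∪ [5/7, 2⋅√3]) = {-95/6, -3/2, 8} ∪ [5/7, 2⋅√3]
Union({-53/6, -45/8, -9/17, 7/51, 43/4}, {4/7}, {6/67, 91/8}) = {-53/6, -45/8, -9/17, 6/67, 7/51, 4/7, 43/4, 91/8}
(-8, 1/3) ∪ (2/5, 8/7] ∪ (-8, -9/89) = (-8, 1/3) ∪ (2/5, 8/7]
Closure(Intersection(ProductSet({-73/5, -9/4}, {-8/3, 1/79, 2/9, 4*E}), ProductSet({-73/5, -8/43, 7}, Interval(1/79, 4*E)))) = ProductSet({-73/5}, {1/79, 2/9, 4*E})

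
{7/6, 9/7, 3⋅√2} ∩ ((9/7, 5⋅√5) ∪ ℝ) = {7/6, 9/7, 3⋅√2}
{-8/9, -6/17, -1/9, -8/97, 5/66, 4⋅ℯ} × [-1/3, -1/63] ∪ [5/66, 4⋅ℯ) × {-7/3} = ([5/66, 4⋅ℯ) × {-7/3}) ∪ ({-8/9, -6/17, -1/9, -8/97, 5/66, 4⋅ℯ} × [-1/3, -1/63])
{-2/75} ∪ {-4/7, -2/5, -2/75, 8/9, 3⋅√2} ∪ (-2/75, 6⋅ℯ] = {-4/7, -2/5} ∪ [-2/75, 6⋅ℯ]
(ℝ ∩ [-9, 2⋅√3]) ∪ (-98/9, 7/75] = (-98/9, 2⋅√3]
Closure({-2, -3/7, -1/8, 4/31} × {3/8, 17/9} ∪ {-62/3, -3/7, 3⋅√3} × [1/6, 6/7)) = ({-2, -3/7, -1/8, 4/31} × {3/8, 17/9}) ∪ ({-62/3, -3/7, 3⋅√3} × [1/6, 6/7])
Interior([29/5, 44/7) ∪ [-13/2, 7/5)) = (-13/2, 7/5) ∪ (29/5, 44/7)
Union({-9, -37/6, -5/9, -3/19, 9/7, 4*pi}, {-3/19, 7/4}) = {-9, -37/6, -5/9, -3/19, 9/7, 7/4, 4*pi}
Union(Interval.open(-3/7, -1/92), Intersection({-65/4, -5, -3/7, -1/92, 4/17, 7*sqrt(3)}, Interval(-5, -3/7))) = Union({-5}, Interval.Ropen(-3/7, -1/92))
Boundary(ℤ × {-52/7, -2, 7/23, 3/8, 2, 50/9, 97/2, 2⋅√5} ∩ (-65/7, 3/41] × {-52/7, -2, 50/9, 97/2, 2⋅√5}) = {-9, -8, …, 0} × {-52/7, -2, 50/9, 97/2, 2⋅√5}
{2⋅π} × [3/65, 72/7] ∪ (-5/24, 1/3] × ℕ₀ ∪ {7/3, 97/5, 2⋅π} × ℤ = ((-5/24, 1/3] × ℕ₀) ∪ ({7/3, 97/5, 2⋅π} × ℤ) ∪ ({2⋅π} × [3/65, 72/7])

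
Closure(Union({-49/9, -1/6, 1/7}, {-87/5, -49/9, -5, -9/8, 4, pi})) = {-87/5, -49/9, -5, -9/8, -1/6, 1/7, 4, pi}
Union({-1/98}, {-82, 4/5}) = {-82, -1/98, 4/5}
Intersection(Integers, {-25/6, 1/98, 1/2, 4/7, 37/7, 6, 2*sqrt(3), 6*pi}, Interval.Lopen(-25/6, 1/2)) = EmptySet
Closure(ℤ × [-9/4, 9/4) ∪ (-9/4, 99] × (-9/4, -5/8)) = (ℤ × [-9/4, 9/4]) ∪ ({-9/4, 99} × [-9/4, -5/8]) ∪ ([-9/4, 99] × {-9/4, -5/8}) ∪ ((-9/4, 99] × (-9/4, -5/8))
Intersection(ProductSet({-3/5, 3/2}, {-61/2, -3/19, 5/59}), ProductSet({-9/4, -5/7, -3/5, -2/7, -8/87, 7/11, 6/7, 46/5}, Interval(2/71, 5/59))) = ProductSet({-3/5}, {5/59})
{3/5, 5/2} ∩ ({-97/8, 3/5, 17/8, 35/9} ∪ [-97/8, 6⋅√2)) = {3/5, 5/2}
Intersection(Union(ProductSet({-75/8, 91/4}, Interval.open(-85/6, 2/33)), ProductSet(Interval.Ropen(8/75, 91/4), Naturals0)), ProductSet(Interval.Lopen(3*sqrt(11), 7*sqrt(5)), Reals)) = ProductSet(Interval.Lopen(3*sqrt(11), 7*sqrt(5)), Naturals0)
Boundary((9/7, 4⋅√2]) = {9/7, 4⋅√2}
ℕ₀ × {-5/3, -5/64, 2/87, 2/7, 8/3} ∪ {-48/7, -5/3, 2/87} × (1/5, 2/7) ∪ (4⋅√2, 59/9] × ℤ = (ℕ₀ × {-5/3, -5/64, 2/87, 2/7, 8/3}) ∪ ({-48/7, -5/3, 2/87} × (1/5, 2/7)) ∪ ((4⋅√2, 59/9] × ℤ)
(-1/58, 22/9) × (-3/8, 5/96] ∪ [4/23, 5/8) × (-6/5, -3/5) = ((-1/58, 22/9) × (-3/8, 5/96]) ∪ ([4/23, 5/8) × (-6/5, -3/5))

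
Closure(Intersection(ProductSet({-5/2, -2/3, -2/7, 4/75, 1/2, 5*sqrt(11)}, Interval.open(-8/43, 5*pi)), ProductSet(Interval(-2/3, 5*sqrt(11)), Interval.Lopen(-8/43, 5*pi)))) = ProductSet({-2/3, -2/7, 4/75, 1/2, 5*sqrt(11)}, Interval(-8/43, 5*pi))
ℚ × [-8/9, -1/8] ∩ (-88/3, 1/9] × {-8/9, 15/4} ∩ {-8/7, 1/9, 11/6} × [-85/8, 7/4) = {-8/7, 1/9} × {-8/9}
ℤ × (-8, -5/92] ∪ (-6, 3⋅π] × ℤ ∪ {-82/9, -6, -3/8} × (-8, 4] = (ℤ × (-8, -5/92]) ∪ ((-6, 3⋅π] × ℤ) ∪ ({-82/9, -6, -3/8} × (-8, 4])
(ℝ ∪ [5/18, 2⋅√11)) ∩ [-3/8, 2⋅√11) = [-3/8, 2⋅√11)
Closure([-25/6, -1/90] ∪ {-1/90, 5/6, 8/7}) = [-25/6, -1/90] ∪ {5/6, 8/7}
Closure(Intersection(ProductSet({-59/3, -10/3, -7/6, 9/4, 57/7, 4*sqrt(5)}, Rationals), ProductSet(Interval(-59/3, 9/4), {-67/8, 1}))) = ProductSet({-59/3, -10/3, -7/6, 9/4}, {-67/8, 1})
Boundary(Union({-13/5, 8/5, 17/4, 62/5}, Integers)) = Union({-13/5, 8/5, 17/4, 62/5}, Integers)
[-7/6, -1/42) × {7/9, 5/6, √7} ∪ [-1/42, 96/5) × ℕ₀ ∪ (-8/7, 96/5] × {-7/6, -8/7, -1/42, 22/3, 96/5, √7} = ([-1/42, 96/5) × ℕ₀) ∪ ([-7/6, -1/42) × {7/9, 5/6, √7}) ∪ ((-8/7, 96/5] × {-7/6, -8/7, -1/42, 22/3, 96/5, √7})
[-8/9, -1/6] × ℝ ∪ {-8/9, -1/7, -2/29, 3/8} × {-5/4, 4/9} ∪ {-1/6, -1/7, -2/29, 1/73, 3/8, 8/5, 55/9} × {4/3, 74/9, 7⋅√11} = ([-8/9, -1/6] × ℝ) ∪ ({-8/9, -1/7, -2/29, 3/8} × {-5/4, 4/9}) ∪ ({-1/6, -1/7, -2/29, 1/73, 3/8, 8/5, 55/9} × {4/3, 74/9, 7⋅√11})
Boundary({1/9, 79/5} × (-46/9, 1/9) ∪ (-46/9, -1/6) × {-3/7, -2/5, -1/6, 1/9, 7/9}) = ({1/9, 79/5} × [-46/9, 1/9]) ∪ ([-46/9, -1/6] × {-3/7, -2/5, -1/6, 1/9, 7/9})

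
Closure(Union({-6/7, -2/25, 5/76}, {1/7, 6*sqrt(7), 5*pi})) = {-6/7, -2/25, 5/76, 1/7, 6*sqrt(7), 5*pi}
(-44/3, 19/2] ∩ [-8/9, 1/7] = [-8/9, 1/7]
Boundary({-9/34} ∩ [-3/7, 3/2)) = {-9/34}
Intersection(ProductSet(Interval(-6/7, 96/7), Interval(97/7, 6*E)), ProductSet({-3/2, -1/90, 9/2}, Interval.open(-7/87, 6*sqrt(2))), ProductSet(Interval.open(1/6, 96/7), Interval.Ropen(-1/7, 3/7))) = EmptySet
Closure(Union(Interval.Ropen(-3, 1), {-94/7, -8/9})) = Union({-94/7}, Interval(-3, 1))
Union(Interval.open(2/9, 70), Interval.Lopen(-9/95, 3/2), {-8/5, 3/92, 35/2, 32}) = Union({-8/5}, Interval.open(-9/95, 70))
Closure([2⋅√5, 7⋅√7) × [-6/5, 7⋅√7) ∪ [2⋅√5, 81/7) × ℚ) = ({2⋅√5} × ℝ) ∪ ([2⋅√5, 81/7) × ℚ) ∪ ({2⋅√5, 7⋅√7} × [-6/5, 7⋅√7]) ∪ ([2⋅√5, 7⋅√7] × {-6/5, 7⋅√7}) ∪ ([2⋅√5, 7⋅√7) × [-6/5, 7⋅√7)) ∪ ([2⋅√5, 81/7] × ((-∞, -6/5] ∪ [7⋅√7, ∞)))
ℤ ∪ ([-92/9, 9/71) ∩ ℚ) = ℤ ∪ (ℚ ∩ [-92/9, 9/71))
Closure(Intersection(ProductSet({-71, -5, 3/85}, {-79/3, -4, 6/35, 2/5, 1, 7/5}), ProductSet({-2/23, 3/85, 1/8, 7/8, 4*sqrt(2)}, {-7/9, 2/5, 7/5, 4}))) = ProductSet({3/85}, {2/5, 7/5})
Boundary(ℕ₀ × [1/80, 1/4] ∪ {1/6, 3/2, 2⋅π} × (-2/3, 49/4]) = (ℕ₀ × [1/80, 1/4]) ∪ ({1/6, 3/2, 2⋅π} × [-2/3, 49/4])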